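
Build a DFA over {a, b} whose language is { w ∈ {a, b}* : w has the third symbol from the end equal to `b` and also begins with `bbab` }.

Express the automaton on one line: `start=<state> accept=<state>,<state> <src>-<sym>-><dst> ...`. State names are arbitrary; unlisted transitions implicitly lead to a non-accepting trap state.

Build one automaton per condition and run them in lockstep. The first has 15 states tracking the last 3 symbols read; the second has 6 states tracking whether the input so far still matches the prefix `bbab`. A product state is a pair (one from each), accepting exactly when both do. After merging equivalent states the machine shrinks.
          a    b  
>  q0     q1   q2 
   q1     q1   q1 
   q2     q1   q3 
   q3     q4   q1 
   q4     q1   q5 
 * q5     q6   q7 
   q6     q8   q5 
   q7     q9  q10 
 * q8    q11  q12 
 * q9     q8   q5 
 * q10    q9  q10 
   q11   q11  q12 
   q12    q6   q7 
(> = start, * = accepting)

start=q0 accept=q5,q8,q9,q10 q0-a->q1 q0-b->q2 q1-a->q1 q1-b->q1 q2-a->q1 q2-b->q3 q3-a->q4 q3-b->q1 q4-a->q1 q4-b->q5 q5-a->q6 q5-b->q7 q6-a->q8 q6-b->q5 q7-a->q9 q7-b->q10 q8-a->q11 q8-b->q12 q9-a->q8 q9-b->q5 q10-a->q9 q10-b->q10 q11-a->q11 q11-b->q12 q12-a->q6 q12-b->q7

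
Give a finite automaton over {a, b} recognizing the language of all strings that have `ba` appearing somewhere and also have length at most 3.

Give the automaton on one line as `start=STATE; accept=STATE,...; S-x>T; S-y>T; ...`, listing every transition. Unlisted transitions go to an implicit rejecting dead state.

start=s0; accept=s5,s6; s0-a>s1; s0-b>s2; s1-a>s3; s1-b>s4; s2-a>s5; s2-b>s4; s3-a>s3; s3-b>s3; s4-a>s6; s4-b>s3; s5-a>s6; s5-b>s6; s6-a>s3; s6-b>s3

Build one automaton per condition and run them in lockstep. One (3 states) tracks whether and how much of `ba` has been seen; the other (5 states) tracks the input length, saturating at 4. Each combined state is a pair, one component from each; accept when both components accept. After merging equivalent states the machine shrinks.
7 states suffice.
        a   b  
>  s0   s1  s2 
   s1   s3  s4 
   s2   s5  s4 
   s3   s3  s3 
   s4   s6  s3 
 * s5   s6  s6 
 * s6   s3  s3 
(> = start, * = accepting)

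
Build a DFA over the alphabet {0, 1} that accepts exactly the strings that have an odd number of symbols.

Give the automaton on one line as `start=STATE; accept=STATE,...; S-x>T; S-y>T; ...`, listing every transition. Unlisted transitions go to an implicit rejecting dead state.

start=q0; accept=q1; q0-0>q1; q0-1>q1; q1-0>q0; q1-1>q0

Count input length modulo 2: every symbol advances one step around the cycle q0 → q1 → q0. Accept at q1.
With 2 states:
        0   1  
>  q0   q1  q1 
 * q1   q0  q0 
(> = start, * = accepting)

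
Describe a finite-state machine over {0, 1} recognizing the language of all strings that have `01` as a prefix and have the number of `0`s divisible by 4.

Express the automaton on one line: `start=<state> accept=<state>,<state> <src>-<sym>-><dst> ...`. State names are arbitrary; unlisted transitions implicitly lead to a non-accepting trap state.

start=q0 accept=q6 q0-0->q1 q0-1->q2 q1-0->q2 q1-1->q3 q2-0->q2 q2-1->q2 q3-0->q4 q3-1->q3 q4-0->q5 q4-1->q4 q5-0->q6 q5-1->q5 q6-0->q3 q6-1->q6

Build one automaton per condition and run them in lockstep. One (4 states) tracks whether the input so far still matches the prefix `01`; the other (4 states) tracks the count of `0`s modulo 4. Each combined state is a pair, one component from each; accept when both components accept. Equivalent product states are then merged.
7 states suffice.
        0   1  
>  q0   q1  q2 
   q1   q2  q3 
   q2   q2  q2 
   q3   q4  q3 
   q4   q5  q4 
   q5   q6  q5 
 * q6   q3  q6 
(> = start, * = accepting)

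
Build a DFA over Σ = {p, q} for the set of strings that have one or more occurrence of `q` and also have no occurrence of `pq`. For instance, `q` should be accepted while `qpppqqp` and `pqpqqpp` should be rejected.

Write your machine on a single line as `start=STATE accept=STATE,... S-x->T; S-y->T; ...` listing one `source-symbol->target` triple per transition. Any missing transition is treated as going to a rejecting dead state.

start=A; accept=C,D; A-p->B; A-q->C; B-p->B; B-q->B; C-p->D; C-q->C; D-p->D; D-q->B

Handle the two conditions separately and then intersect. One (3 states) tracks the count of `q`s, saturating at 2; the other (3 states) tracks partial matches of the forbidden pattern `pq`. Each combined state is a pair, one component from each; accept when both components accept. After merging equivalent states the machine shrinks.
4 states suffice.
       p  q 
>  A   B  C 
   B   B  B 
 * C   D  C 
 * D   D  B 
(> = start, * = accepting)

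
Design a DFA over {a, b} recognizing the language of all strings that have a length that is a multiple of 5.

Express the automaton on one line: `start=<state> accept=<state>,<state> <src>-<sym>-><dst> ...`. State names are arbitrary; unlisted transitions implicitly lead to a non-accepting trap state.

start=q0 accept=q0 q0-a->q1 q0-b->q1 q1-a->q2 q1-b->q2 q2-a->q3 q2-b->q3 q3-a->q4 q3-b->q4 q4-a->q0 q4-b->q0

Only the length mod 5 matters, so use a 5-cycle: from any state, every input symbol moves to the next state, wrapping q4 back to q0. Mark q0 accepting.
5 states suffice.
        a   b  
>* q0   q1  q1 
   q1   q2  q2 
   q2   q3  q3 
   q3   q4  q4 
   q4   q0  q0 
(> = start, * = accepting)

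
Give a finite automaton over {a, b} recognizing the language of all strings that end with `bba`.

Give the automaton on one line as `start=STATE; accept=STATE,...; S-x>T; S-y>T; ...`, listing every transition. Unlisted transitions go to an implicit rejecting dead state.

Remember how much of `bba` the current input suffix matches. State s0 means no match yet; s1 means the last symbol is `b`; s2 means the last 2 symbols are `bb`; s3 means the last 3 symbols are `bba`. Only s3 accepts. On a mismatch, fall back to the longest proper suffix that is still a prefix of `bba`.
        a   b  
>  s0   s0  s1 
   s1   s0  s2 
   s2   s3  s2 
 * s3   s0  s1 
(> = start, * = accepting)

start=s0; accept=s3; s0-a>s0; s0-b>s1; s1-a>s0; s1-b>s2; s2-a>s3; s2-b>s2; s3-a>s0; s3-b>s1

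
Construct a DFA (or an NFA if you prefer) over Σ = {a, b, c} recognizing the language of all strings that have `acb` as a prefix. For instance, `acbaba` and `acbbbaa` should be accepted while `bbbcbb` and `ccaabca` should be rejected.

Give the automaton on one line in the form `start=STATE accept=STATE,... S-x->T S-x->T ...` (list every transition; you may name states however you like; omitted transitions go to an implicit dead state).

Walk along `acb` while the input agrees: from s0 take `a` to s1, and so on. Any deviation drops to the rejecting sink s4. Once s3 is reached the prefix is confirmed and every continuation is accepted.
A 5-state machine:
        a   b   c  
>  s0   s1  s4  s4 
   s1   s4  s4  s2 
   s2   s4  s3  s4 
 * s3   s3  s3  s3 
   s4   s4  s4  s4 
(> = start, * = accepting)

start=s0 accept=s3 s0-a->s1 s0-b->s4 s0-c->s4 s1-a->s4 s1-b->s4 s1-c->s2 s2-a->s4 s2-b->s3 s2-c->s4 s3-a->s3 s3-b->s3 s3-c->s3 s4-a->s4 s4-b->s4 s4-c->s4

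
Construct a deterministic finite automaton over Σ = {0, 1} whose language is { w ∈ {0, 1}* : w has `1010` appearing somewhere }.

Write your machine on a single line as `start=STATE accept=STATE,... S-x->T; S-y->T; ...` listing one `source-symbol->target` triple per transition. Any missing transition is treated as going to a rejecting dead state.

start=q0; accept=q4; q0-0->q0; q0-1->q1; q1-0->q2; q1-1->q1; q2-0->q0; q2-1->q3; q3-0->q4; q3-1->q1; q4-0->q4; q4-1->q4

Track how much of `1010` has been matched so far: state q0 is no progress, q4 is the absorbing accept state reached once `1010` has occurred. Intermediate states record partial matches; on a mismatch, fall back to the longest reusable overlap.
5 states suffice.
        0   1  
>  q0   q0  q1 
   q1   q2  q1 
   q2   q0  q3 
   q3   q4  q1 
 * q4   q4  q4 
(> = start, * = accepting)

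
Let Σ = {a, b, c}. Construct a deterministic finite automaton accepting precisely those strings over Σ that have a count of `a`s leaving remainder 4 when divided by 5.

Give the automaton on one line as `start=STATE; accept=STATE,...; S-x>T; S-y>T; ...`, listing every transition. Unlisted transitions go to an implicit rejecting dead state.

start=s0; accept=s4; s0-a>s1; s0-b>s0; s0-c>s0; s1-a>s2; s1-b>s1; s1-c>s1; s2-a>s3; s2-b>s2; s2-c>s2; s3-a>s4; s3-b>s3; s3-c>s3; s4-a>s0; s4-b>s4; s4-c>s4

Keep the running count of `a`s modulo 5: each `a` advances along the cycle s0 → s1 → s2 → s3 → s4 → s0 while other symbols loop. Accept at s4.
With 5 states:
        a   b   c  
>  s0   s1  s0  s0 
   s1   s2  s1  s1 
   s2   s3  s2  s2 
   s3   s4  s3  s3 
 * s4   s0  s4  s4 
(> = start, * = accepting)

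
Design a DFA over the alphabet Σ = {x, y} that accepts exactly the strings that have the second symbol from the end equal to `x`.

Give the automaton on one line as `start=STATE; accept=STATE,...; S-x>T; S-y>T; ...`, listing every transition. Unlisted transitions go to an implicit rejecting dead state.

start=q0; accept=q3,q4; q0-x>q1; q0-y>q2; q1-x>q3; q1-y>q4; q2-x>q5; q2-y>q6; q3-x>q3; q3-y>q4; q4-x>q5; q4-y>q6; q5-x>q3; q5-y>q4; q6-x>q5; q6-y>q6

A DFA must remember the last 2 symbols (since which symbol is second-to-last isn't known until the input ends). Use one state per possible window of the last ≤2 symbols; accept from those whose window starts with `x`.
7 states suffice.
        x   y  
>  q0   q1  q2 
   q1   q3  q4 
   q2   q5  q6 
 * q3   q3  q4 
 * q4   q5  q6 
   q5   q3  q4 
   q6   q5  q6 
(> = start, * = accepting)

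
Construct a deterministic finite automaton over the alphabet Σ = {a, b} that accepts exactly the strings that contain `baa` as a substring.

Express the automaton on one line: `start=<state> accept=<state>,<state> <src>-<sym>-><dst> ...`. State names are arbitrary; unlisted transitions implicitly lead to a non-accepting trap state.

States q0..q2 record the length of the longest prefix of `baa` that matches the current input suffix. Reaching q3 means `baa` has been seen, and we stay there forever. Accept from q3.
4 states suffice.
        a   b  
>  q0   q0  q1 
   q1   q2  q1 
   q2   q3  q1 
 * q3   q3  q3 
(> = start, * = accepting)

start=q0 accept=q3 q0-a->q0 q0-b->q1 q1-a->q2 q1-b->q1 q2-a->q3 q2-b->q1 q3-a->q3 q3-b->q3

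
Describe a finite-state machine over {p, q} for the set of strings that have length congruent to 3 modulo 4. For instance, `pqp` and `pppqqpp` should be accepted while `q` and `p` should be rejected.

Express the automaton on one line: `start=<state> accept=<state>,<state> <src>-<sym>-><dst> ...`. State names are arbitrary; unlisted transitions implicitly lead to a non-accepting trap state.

Only the length mod 4 matters, so use a 4-cycle: from any state, every input symbol moves to the next state, wrapping s3 back to s0. Mark s3 accepting.
4 states suffice.
        p   q  
>  s0   s1  s1 
   s1   s2  s2 
   s2   s3  s3 
 * s3   s0  s0 
(> = start, * = accepting)

start=s0 accept=s3 s0-p->s1 s0-q->s1 s1-p->s2 s1-q->s2 s2-p->s3 s2-q->s3 s3-p->s0 s3-q->s0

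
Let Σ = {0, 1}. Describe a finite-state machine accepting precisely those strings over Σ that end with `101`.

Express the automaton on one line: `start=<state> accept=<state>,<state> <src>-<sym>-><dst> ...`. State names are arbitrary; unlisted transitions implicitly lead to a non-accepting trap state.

Remember how much of `101` the current input suffix matches. State A means no match yet; B means the last symbol is `1`; C means the last 2 symbols are `10`; D means the last 3 symbols are `101`. Only D accepts. On a mismatch, fall back to the longest proper suffix that is still a prefix of `101`.
A 4-state machine:
       0  1 
>  A   A  B 
   B   C  B 
   C   A  D 
 * D   C  B 
(> = start, * = accepting)

start=A accept=D A-0->A A-1->B B-0->C B-1->B C-0->A C-1->D D-0->C D-1->B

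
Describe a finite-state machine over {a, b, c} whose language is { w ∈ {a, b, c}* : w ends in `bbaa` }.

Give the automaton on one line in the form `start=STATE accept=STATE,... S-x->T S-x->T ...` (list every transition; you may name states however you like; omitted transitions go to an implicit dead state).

start=q0 accept=q4 q0-a->q0 q0-b->q1 q0-c->q0 q1-a->q0 q1-b->q2 q1-c->q0 q2-a->q3 q2-b->q2 q2-c->q0 q3-a->q4 q3-b->q1 q3-c->q0 q4-a->q0 q4-b->q1 q4-c->q0

Remember how much of `bbaa` the current input suffix matches. State q0 means no match yet; q1 means the last symbol is `b`; q2 means the last 2 symbols are `bb`; q3 means the last 3 symbols are `bba`; q4 means the last 4 symbols are `bbaa`. Only q4 accepts. On a mismatch, fall back to the longest proper suffix that is still a prefix of `bbaa`.
A 5-state machine:
        a   b   c  
>  q0   q0  q1  q0 
   q1   q0  q2  q0 
   q2   q3  q2  q0 
   q3   q4  q1  q0 
 * q4   q0  q1  q0 
(> = start, * = accepting)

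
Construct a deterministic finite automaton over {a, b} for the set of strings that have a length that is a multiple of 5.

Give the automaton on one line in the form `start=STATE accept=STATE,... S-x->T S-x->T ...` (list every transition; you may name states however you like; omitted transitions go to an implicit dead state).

Count input length modulo 5: every symbol advances one step around the cycle q0 → q1 → q2 → q3 → q4 → q0. Accept at q0.
5 states suffice.
        a   b  
>* q0   q1  q1 
   q1   q2  q2 
   q2   q3  q3 
   q3   q4  q4 
   q4   q0  q0 
(> = start, * = accepting)

start=q0 accept=q0 q0-a->q1 q0-b->q1 q1-a->q2 q1-b->q2 q2-a->q3 q2-b->q3 q3-a->q4 q3-b->q4 q4-a->q0 q4-b->q0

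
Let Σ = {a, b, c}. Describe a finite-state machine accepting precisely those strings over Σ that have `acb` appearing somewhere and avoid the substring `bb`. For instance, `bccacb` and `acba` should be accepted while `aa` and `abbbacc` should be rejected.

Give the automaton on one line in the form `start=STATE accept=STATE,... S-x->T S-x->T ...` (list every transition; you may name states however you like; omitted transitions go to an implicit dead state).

start=q0 accept=q5,q7 q0-a->q1 q0-b->q2 q0-c->q0 q1-a->q1 q1-b->q2 q1-c->q3 q2-a->q1 q2-b->q4 q2-c->q0 q3-a->q1 q3-b->q5 q3-c->q0 q4-a->q6 q4-b->q4 q4-c->q4 q5-a->q7 q5-b->q8 q5-c->q7 q6-a->q6 q6-b->q4 q6-c->q9 q7-a->q7 q7-b->q5 q7-c->q7 q8-a->q8 q8-b->q8 q8-c->q8 q9-a->q6 q9-b->q8 q9-c->q4

Build one automaton per condition and run them in lockstep. One (4 states) tracks whether and how much of `acb` has been seen; the other (3 states) tracks partial matches of the forbidden pattern `bb`. Each combined state is a pair, one component from each; accept when both components accept.
        a   b   c  
>  q0   q1  q2  q0 
   q1   q1  q2  q3 
   q2   q1  q4  q0 
   q3   q1  q5  q0 
   q4   q6  q4  q4 
 * q5   q7  q8  q7 
   q6   q6  q4  q9 
 * q7   q7  q5  q7 
   q8   q8  q8  q8 
   q9   q6  q8  q4 
(> = start, * = accepting)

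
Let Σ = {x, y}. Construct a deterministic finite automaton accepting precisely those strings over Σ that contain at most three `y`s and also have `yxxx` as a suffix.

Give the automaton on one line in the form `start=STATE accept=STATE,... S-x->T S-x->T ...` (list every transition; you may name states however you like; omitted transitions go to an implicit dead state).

Run two small machines in parallel and take their product. The first has 5 states tracking the count of `y`s, saturating at 4; the second has 5 states tracking how much of the suffix `yxxx` has currently been matched. A product state is a pair (one from each), accepting exactly when both do. After merging equivalent states the machine shrinks.
16 states suffice.
          x    y  
>  s0     s0   s1 
   s1     s2   s3 
   s2     s4   s3 
   s3     s5   s6 
   s4     s7   s3 
   s5     s8   s6 
   s6     s9  s10 
 * s7    s11   s3 
   s8    s12   s6 
   s9    s13  s10 
   s10   s10  s10 
   s11   s11   s3 
 * s12   s14   s6 
   s13   s15  s10 
   s14   s14   s6 
 * s15   s10  s10 
(> = start, * = accepting)

start=s0 accept=s7,s12,s15 s0-x->s0 s0-y->s1 s1-x->s2 s1-y->s3 s2-x->s4 s2-y->s3 s3-x->s5 s3-y->s6 s4-x->s7 s4-y->s3 s5-x->s8 s5-y->s6 s6-x->s9 s6-y->s10 s7-x->s11 s7-y->s3 s8-x->s12 s8-y->s6 s9-x->s13 s9-y->s10 s10-x->s10 s10-y->s10 s11-x->s11 s11-y->s3 s12-x->s14 s12-y->s6 s13-x->s15 s13-y->s10 s14-x->s14 s14-y->s6 s15-x->s10 s15-y->s10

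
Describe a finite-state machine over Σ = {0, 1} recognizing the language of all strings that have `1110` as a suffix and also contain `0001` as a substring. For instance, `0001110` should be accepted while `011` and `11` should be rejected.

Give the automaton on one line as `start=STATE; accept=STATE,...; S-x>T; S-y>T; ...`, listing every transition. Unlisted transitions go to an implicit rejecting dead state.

start=q0; accept=q12; q0-0>q1; q0-1>q2; q1-0>q3; q1-1>q2; q2-0>q1; q2-1>q4; q3-0>q5; q3-1>q2; q4-0>q1; q4-1>q6; q5-0>q5; q5-1>q7; q6-0>q8; q6-1>q6; q7-0>q9; q7-1>q10; q8-0>q3; q8-1>q2; q9-0>q9; q9-1>q7; q10-0>q9; q10-1>q11; q11-0>q12; q11-1>q11; q12-0>q9; q12-1>q7

Handle the two conditions separately and then intersect. The first has 5 states tracking how much of the suffix `1110` has currently been matched; the second has 5 states tracking whether and how much of `0001` has been seen. A product state is a pair (one from each), accepting exactly when both do.
          0    1  
>  q0     q1   q2 
   q1     q3   q2 
   q2     q1   q4 
   q3     q5   q2 
   q4     q1   q6 
   q5     q5   q7 
   q6     q8   q6 
   q7     q9  q10 
   q8     q3   q2 
   q9     q9   q7 
   q10    q9  q11 
   q11   q12  q11 
 * q12    q9   q7 
(> = start, * = accepting)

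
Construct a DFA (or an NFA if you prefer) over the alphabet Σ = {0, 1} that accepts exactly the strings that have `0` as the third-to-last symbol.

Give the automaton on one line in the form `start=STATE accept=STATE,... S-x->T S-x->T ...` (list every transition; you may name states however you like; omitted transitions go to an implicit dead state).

A DFA must remember the last 3 symbols (since which symbol is third-to-last isn't known until the input ends). Use one state per possible window of the last ≤3 symbols; accept from those whose window starts with `0`.
A 15-state machine:
          0    1  
>  s0     s1   s2 
   s1     s3   s4 
   s2     s5   s6 
   s3     s7   s8 
   s4     s9  s10 
   s5    s11  s12 
   s6    s13  s14 
 * s7     s7   s8 
 * s8     s9  s10 
 * s9    s11  s12 
 * s10   s13  s14 
   s11    s7   s8 
   s12    s9  s10 
   s13   s11  s12 
   s14   s13  s14 
(> = start, * = accepting)

start=s0 accept=s7,s8,s9,s10 s0-0->s1 s0-1->s2 s1-0->s3 s1-1->s4 s2-0->s5 s2-1->s6 s3-0->s7 s3-1->s8 s4-0->s9 s4-1->s10 s5-0->s11 s5-1->s12 s6-0->s13 s6-1->s14 s7-0->s7 s7-1->s8 s8-0->s9 s8-1->s10 s9-0->s11 s9-1->s12 s10-0->s13 s10-1->s14 s11-0->s7 s11-1->s8 s12-0->s9 s12-1->s10 s13-0->s11 s13-1->s12 s14-0->s13 s14-1->s14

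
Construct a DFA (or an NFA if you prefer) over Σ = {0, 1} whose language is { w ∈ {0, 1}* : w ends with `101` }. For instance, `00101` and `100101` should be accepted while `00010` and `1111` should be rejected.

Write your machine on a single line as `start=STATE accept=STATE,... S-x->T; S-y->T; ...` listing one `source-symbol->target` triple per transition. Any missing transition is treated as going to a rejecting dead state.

start=q0; accept=q3; q0-0->q0; q0-1->q1; q1-0->q2; q1-1->q1; q2-0->q0; q2-1->q3; q3-0->q2; q3-1->q1

Remember how much of `101` the current input suffix matches. State q0 means no match yet; q1 means the last symbol is `1`; q2 means the last 2 symbols are `10`; q3 means the last 3 symbols are `101`. Only q3 accepts. On a mismatch, fall back to the longest proper suffix that is still a prefix of `101`.
A 4-state machine:
        0   1  
>  q0   q0  q1 
   q1   q2  q1 
   q2   q0  q3 
 * q3   q2  q1 
(> = start, * = accepting)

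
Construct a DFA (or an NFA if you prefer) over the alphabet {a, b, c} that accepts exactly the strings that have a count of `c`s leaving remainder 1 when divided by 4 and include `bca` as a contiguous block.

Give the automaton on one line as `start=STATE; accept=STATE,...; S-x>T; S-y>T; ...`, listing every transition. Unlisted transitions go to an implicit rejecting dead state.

Build one automaton per condition and run them in lockstep. The first has 4 states tracking the count of `c`s modulo 4; the second has 4 states tracking whether and how much of `bca` has been seen. A product state is a pair (one from each), accepting exactly when both do.
          a    b    c  
>  q0     q0   q1   q2 
   q1     q0   q1   q3 
   q2     q2   q4   q5 
   q3     q6   q4   q5 
   q4     q2   q4   q7 
   q5     q5   q8   q9 
 * q6     q6   q6  q10 
   q7    q10   q8   q9 
   q8     q5   q8  q11 
   q9     q9  q12   q0 
   q10   q10  q10  q13 
   q11   q13  q12   q0 
   q12    q9  q12  q14 
   q13   q13  q13  q15 
   q14   q15   q1   q2 
   q15   q15  q15   q6 
(> = start, * = accepting)

start=q0; accept=q6; q0-a>q0; q0-b>q1; q0-c>q2; q1-a>q0; q1-b>q1; q1-c>q3; q2-a>q2; q2-b>q4; q2-c>q5; q3-a>q6; q3-b>q4; q3-c>q5; q4-a>q2; q4-b>q4; q4-c>q7; q5-a>q5; q5-b>q8; q5-c>q9; q6-a>q6; q6-b>q6; q6-c>q10; q7-a>q10; q7-b>q8; q7-c>q9; q8-a>q5; q8-b>q8; q8-c>q11; q9-a>q9; q9-b>q12; q9-c>q0; q10-a>q10; q10-b>q10; q10-c>q13; q11-a>q13; q11-b>q12; q11-c>q0; q12-a>q9; q12-b>q12; q12-c>q14; q13-a>q13; q13-b>q13; q13-c>q15; q14-a>q15; q14-b>q1; q14-c>q2; q15-a>q15; q15-b>q15; q15-c>q6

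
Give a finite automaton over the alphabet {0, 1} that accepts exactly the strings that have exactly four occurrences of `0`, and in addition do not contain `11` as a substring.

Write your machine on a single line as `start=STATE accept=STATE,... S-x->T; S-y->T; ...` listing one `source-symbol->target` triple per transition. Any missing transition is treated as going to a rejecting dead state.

Build one automaton per condition and run them in lockstep. The first has 6 states tracking the count of `0`s, saturating at 5; the second has 3 states tracking partial matches of the forbidden pattern `11`. A product state is a pair (one from each), accepting exactly when both do.
       0  1 
>  A   B  C 
   B   D  E 
   C   B  F 
   D   G  H 
   E   D  I 
   F   I  F 
   G   J  K 
   H   G  L 
   I   L  I 
 * J   M  N 
   K   J  O 
   L   O  L 
   M   M  P 
 * N   M  Q 
   O   Q  O 
   P   M  R 
   Q   R  Q 
   R   R  R 
(> = start, * = accepting)

start=A; accept=J,N; A-0->B; A-1->C; B-0->D; B-1->E; C-0->B; C-1->F; D-0->G; D-1->H; E-0->D; E-1->I; F-0->I; F-1->F; G-0->J; G-1->K; H-0->G; H-1->L; I-0->L; I-1->I; J-0->M; J-1->N; K-0->J; K-1->O; L-0->O; L-1->L; M-0->M; M-1->P; N-0->M; N-1->Q; O-0->Q; O-1->O; P-0->M; P-1->R; Q-0->R; Q-1->Q; R-0->R; R-1->R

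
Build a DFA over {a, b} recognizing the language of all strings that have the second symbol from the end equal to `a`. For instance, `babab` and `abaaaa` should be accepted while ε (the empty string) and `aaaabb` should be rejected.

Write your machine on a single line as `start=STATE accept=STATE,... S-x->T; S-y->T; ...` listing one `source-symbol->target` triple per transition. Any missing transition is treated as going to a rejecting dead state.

A DFA must remember the last 2 symbols (since which symbol is second-to-last isn't known until the input ends). Use one state per possible window of the last ≤2 symbols; accept from those whose window starts with `a`.
A 7-state machine:
        a   b  
>  q0   q1  q2 
   q1   q3  q4 
   q2   q5  q6 
 * q3   q3  q4 
 * q4   q5  q6 
   q5   q3  q4 
   q6   q5  q6 
(> = start, * = accepting)

start=q0; accept=q3,q4; q0-a->q1; q0-b->q2; q1-a->q3; q1-b->q4; q2-a->q5; q2-b->q6; q3-a->q3; q3-b->q4; q4-a->q5; q4-b->q6; q5-a->q3; q5-b->q4; q6-a->q5; q6-b->q6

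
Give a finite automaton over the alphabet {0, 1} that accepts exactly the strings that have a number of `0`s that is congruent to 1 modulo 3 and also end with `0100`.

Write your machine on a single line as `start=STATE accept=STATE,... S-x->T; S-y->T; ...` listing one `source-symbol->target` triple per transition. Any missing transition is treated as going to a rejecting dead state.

start=q0; accept=q6; q0-0->q1; q0-1->q0; q1-0->q2; q1-1->q1; q2-0->q0; q2-1->q3; q3-0->q4; q3-1->q5; q4-0->q6; q4-1->q0; q5-0->q0; q5-1->q5; q6-0->q2; q6-1->q1

Build one automaton per condition and run them in lockstep. One (3 states) tracks the count of `0`s modulo 3; the other (5 states) tracks how much of the suffix `0100` has currently been matched. Each combined state is a pair, one component from each; accept when both components accept. After merging equivalent states the machine shrinks.
With 7 states:
        0   1  
>  q0   q1  q0 
   q1   q2  q1 
   q2   q0  q3 
   q3   q4  q5 
   q4   q6  q0 
   q5   q0  q5 
 * q6   q2  q1 
(> = start, * = accepting)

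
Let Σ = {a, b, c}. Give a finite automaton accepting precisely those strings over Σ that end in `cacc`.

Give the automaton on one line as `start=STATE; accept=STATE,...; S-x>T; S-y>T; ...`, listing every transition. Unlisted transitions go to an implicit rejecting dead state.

Remember how much of `cacc` the current input suffix matches. State q0 means no match yet; q1 means the last symbol is `c`; q2 means the last 2 symbols are `ca`; q3 means the last 3 symbols are `cac`; q4 means the last 4 symbols are `cacc`. Only q4 accepts. On a mismatch, fall back to the longest proper suffix that is still a prefix of `cacc`.
A 5-state machine:
        a   b   c  
>  q0   q0  q0  q1 
   q1   q2  q0  q1 
   q2   q0  q0  q3 
   q3   q2  q0  q4 
 * q4   q2  q0  q1 
(> = start, * = accepting)

start=q0; accept=q4; q0-a>q0; q0-b>q0; q0-c>q1; q1-a>q2; q1-b>q0; q1-c>q1; q2-a>q0; q2-b>q0; q2-c>q3; q3-a>q2; q3-b>q0; q3-c>q4; q4-a>q2; q4-b>q0; q4-c>q1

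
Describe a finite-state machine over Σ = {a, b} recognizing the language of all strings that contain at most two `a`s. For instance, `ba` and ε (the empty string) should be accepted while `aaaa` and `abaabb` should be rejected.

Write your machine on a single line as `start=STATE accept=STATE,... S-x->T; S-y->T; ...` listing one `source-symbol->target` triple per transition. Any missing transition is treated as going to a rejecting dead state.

Only the number of `a`s matters, and only up to 3. Make a chain q0 → q1 → q2 → q3 advanced by each `a` (with q3 absorbing); every other symbol self-loops. The accepting set is {q0, q1, q2}.
A 4-state machine:
        a   b  
>* q0   q1  q0 
 * q1   q2  q1 
 * q2   q3  q2 
   q3   q3  q3 
(> = start, * = accepting)

start=q0; accept=q0,q1,q2; q0-a->q1; q0-b->q0; q1-a->q2; q1-b->q1; q2-a->q3; q2-b->q2; q3-a->q3; q3-b->q3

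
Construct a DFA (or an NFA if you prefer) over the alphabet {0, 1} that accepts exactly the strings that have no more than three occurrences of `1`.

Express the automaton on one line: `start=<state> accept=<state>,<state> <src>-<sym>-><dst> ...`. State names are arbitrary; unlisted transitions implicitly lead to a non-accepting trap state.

Count `1`s, saturating at 4: states S0 through S3 mean 0 through 3 `1`s seen; S4 means more than 3. Each `1` increments (capped at S4); other symbols loop. Accept from {S0, S1, S2, S3}.
With 5 states:
        0   1  
>* S0   S0  S1 
 * S1   S1  S2 
 * S2   S2  S3 
 * S3   S3  S4 
   S4   S4  S4 
(> = start, * = accepting)

start=S0 accept=S0,S1,S2,S3 S0-0->S0 S0-1->S1 S1-0->S1 S1-1->S2 S2-0->S2 S2-1->S3 S3-0->S3 S3-1->S4 S4-0->S4 S4-1->S4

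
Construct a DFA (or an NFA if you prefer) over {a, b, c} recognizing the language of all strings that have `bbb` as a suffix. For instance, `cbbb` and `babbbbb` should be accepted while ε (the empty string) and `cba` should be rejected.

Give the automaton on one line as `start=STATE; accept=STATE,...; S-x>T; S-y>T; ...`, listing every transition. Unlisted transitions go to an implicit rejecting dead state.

start=q0; accept=q3; q0-a>q0; q0-b>q1; q0-c>q0; q1-a>q0; q1-b>q2; q1-c>q0; q2-a>q0; q2-b>q3; q2-c>q0; q3-a>q0; q3-b>q3; q3-c>q0

Remember how much of `bbb` the current input suffix matches. State q0 means no match yet; q1 means the last symbol is `b`; q2 means the last 2 symbols are `bb`; q3 means the last 3 symbols are `bbb`. Only q3 accepts. On a mismatch, fall back to the longest proper suffix that is still a prefix of `bbb`.
With 4 states:
        a   b   c  
>  q0   q0  q1  q0 
   q1   q0  q2  q0 
   q2   q0  q3  q0 
 * q3   q0  q3  q0 
(> = start, * = accepting)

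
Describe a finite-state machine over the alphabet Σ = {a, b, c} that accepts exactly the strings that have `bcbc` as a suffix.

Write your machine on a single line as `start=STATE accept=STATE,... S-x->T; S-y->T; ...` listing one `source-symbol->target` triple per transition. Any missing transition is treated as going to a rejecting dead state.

start=s0; accept=s4; s0-a->s0; s0-b->s1; s0-c->s0; s1-a->s0; s1-b->s1; s1-c->s2; s2-a->s0; s2-b->s3; s2-c->s0; s3-a->s0; s3-b->s1; s3-c->s4; s4-a->s0; s4-b->s3; s4-c->s0

Let each state record the length of the longest suffix of the input read so far that is also a prefix of `bcbc`. s1 means the last symbol is `b`; s2 means the last 2 symbols are `bc`; s3 means the last 3 symbols are `bcb`; s4 means the last 4 symbols are `bcbc`. Accept only at s4, where the string currently ends in `bcbc`.
5 states suffice.
        a   b   c  
>  s0   s0  s1  s0 
   s1   s0  s1  s2 
   s2   s0  s3  s0 
   s3   s0  s1  s4 
 * s4   s0  s3  s0 
(> = start, * = accepting)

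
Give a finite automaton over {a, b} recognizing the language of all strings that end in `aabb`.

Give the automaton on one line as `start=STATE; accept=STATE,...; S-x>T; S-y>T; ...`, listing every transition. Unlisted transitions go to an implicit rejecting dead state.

start=q0; accept=q4; q0-a>q1; q0-b>q0; q1-a>q2; q1-b>q0; q2-a>q2; q2-b>q3; q3-a>q1; q3-b>q4; q4-a>q1; q4-b>q0

Remember how much of `aabb` the current input suffix matches. State q0 means no match yet; q1 means the last symbol is `a`; q2 means the last 2 symbols are `aa`; q3 means the last 3 symbols are `aab`; q4 means the last 4 symbols are `aabb`. Only q4 accepts. On a mismatch, fall back to the longest proper suffix that is still a prefix of `aabb`.
With 5 states:
        a   b  
>  q0   q1  q0 
   q1   q2  q0 
   q2   q2  q3 
   q3   q1  q4 
 * q4   q1  q0 
(> = start, * = accepting)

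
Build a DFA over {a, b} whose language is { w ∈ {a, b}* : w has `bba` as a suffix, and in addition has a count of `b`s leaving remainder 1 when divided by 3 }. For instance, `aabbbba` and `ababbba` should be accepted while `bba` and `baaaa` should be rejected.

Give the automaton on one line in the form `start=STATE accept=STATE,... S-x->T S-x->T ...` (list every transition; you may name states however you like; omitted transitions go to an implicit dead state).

start=s0 accept=s11 s0-a->s0 s0-b->s1 s1-a->s2 s1-b->s3 s2-a->s2 s2-b->s4 s3-a->s5 s3-b->s6 s4-a->s7 s4-b->s6 s5-a->s7 s5-b->s8 s6-a->s9 s6-b->s10 s7-a->s7 s7-b->s8 s8-a->s0 s8-b->s10 s9-a->s0 s9-b->s1 s10-a->s11 s10-b->s3 s11-a->s2 s11-b->s4

Build one automaton per condition and run them in lockstep. One (4 states) tracks how much of the suffix `bba` has currently been matched; the other (3 states) tracks the count of `b`s modulo 3. Each combined state is a pair, one component from each; accept when both components accept.
12 states suffice.
          a    b  
>  s0     s0   s1 
   s1     s2   s3 
   s2     s2   s4 
   s3     s5   s6 
   s4     s7   s6 
   s5     s7   s8 
   s6     s9  s10 
   s7     s7   s8 
   s8     s0  s10 
   s9     s0   s1 
   s10   s11   s3 
 * s11    s2   s4 
(> = start, * = accepting)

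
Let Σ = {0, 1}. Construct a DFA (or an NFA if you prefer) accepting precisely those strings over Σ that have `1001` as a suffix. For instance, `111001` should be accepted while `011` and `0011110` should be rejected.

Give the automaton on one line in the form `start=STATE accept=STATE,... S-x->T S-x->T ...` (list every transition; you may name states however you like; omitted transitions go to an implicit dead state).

Let each state record the length of the longest suffix of the input read so far that is also a prefix of `1001`. s1 means the last symbol is `1`; s2 means the last 2 symbols are `10`; s3 means the last 3 symbols are `100`; s4 means the last 4 symbols are `1001`. Accept only at s4, where the string currently ends in `1001`.
5 states suffice.
        0   1  
>  s0   s0  s1 
   s1   s2  s1 
   s2   s3  s1 
   s3   s0  s4 
 * s4   s2  s1 
(> = start, * = accepting)

start=s0 accept=s4 s0-0->s0 s0-1->s1 s1-0->s2 s1-1->s1 s2-0->s3 s2-1->s1 s3-0->s0 s3-1->s4 s4-0->s2 s4-1->s1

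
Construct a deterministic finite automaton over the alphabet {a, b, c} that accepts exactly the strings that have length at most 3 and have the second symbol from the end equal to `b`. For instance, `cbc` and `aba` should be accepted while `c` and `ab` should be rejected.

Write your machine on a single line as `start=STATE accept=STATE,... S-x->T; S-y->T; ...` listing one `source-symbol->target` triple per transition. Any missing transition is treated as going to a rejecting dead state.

start=q0; accept=q5,q6; q0-a->q1; q0-b->q2; q0-c->q1; q1-a->q3; q1-b->q4; q1-c->q3; q2-a->q5; q2-b->q6; q2-c->q5; q3-a->q3; q3-b->q3; q3-c->q3; q4-a->q5; q4-b->q5; q4-c->q5; q5-a->q3; q5-b->q3; q5-c->q3; q6-a->q5; q6-b->q5; q6-c->q5

Run two small machines in parallel and take their product. One (5 states) tracks the input length, saturating at 4; the other (13 states) tracks the last 2 symbols read. Each combined state is a pair, one component from each; accept when both components accept. Equivalent product states are then merged.
With 7 states:
        a   b   c  
>  q0   q1  q2  q1 
   q1   q3  q4  q3 
   q2   q5  q6  q5 
   q3   q3  q3  q3 
   q4   q5  q5  q5 
 * q5   q3  q3  q3 
 * q6   q5  q5  q5 
(> = start, * = accepting)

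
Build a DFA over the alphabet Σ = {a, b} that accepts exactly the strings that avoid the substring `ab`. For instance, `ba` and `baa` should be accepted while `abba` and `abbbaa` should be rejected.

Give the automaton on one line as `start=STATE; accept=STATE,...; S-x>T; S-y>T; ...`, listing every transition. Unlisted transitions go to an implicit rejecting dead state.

This is the complement of 'contains `ab`'. Use the same substring-matching states — s0 through s2 holding how much of `ab` has just been matched — but flip the accepting set: everything except the trap s2 accepts.
3 states suffice.
        a   b  
>* s0   s1  s0 
 * s1   s1  s2 
   s2   s2  s2 
(> = start, * = accepting)

start=s0; accept=s0,s1; s0-a>s1; s0-b>s0; s1-a>s1; s1-b>s2; s2-a>s2; s2-b>s2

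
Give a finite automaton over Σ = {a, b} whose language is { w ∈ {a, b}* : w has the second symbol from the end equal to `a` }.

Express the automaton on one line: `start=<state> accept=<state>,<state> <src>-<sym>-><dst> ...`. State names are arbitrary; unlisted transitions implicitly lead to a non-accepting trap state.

A DFA must remember the last 2 symbols (since which symbol is second-to-last isn't known until the input ends). Use one state per possible window of the last ≤2 symbols; accept from those whose window starts with `a`.
7 states suffice.
        a   b  
>  q0   q1  q2 
   q1   q3  q4 
   q2   q5  q6 
 * q3   q3  q4 
 * q4   q5  q6 
   q5   q3  q4 
   q6   q5  q6 
(> = start, * = accepting)

start=q0 accept=q3,q4 q0-a->q1 q0-b->q2 q1-a->q3 q1-b->q4 q2-a->q5 q2-b->q6 q3-a->q3 q3-b->q4 q4-a->q5 q4-b->q6 q5-a->q3 q5-b->q4 q6-a->q5 q6-b->q6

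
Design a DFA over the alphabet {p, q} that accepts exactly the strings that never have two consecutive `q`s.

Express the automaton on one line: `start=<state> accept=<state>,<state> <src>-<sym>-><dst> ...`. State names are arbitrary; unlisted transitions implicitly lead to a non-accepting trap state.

This is the complement of 'contains `qq`'. Use the same substring-matching states — s0 through s2 holding how much of `qq` has just been matched — but flip the accepting set: everything except the trap s2 accepts.
3 states suffice.
        p   q  
>* s0   s0  s1 
 * s1   s0  s2 
   s2   s2  s2 
(> = start, * = accepting)

start=s0 accept=s0,s1 s0-p->s0 s0-q->s1 s1-p->s0 s1-q->s2 s2-p->s2 s2-q->s2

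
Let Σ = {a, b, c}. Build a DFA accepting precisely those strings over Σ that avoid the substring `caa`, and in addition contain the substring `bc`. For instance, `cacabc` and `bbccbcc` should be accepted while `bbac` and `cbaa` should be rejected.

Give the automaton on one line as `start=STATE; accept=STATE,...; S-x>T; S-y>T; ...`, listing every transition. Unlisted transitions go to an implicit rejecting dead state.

start=q0; accept=q3,q5,q6; q0-a>q0; q0-b>q1; q0-c>q2; q1-a>q0; q1-b>q1; q1-c>q3; q2-a>q4; q2-b>q1; q2-c>q2; q3-a>q5; q3-b>q6; q3-c>q3; q4-a>q7; q4-b>q1; q4-c>q2; q5-a>q8; q5-b>q6; q5-c>q3; q6-a>q6; q6-b>q6; q6-c>q3; q7-a>q7; q7-b>q9; q7-c>q7; q8-a>q8; q8-b>q8; q8-c>q8; q9-a>q7; q9-b>q9; q9-c>q8

Handle the two conditions separately and then intersect. One (4 states) tracks partial matches of the forbidden pattern `caa`; the other (3 states) tracks whether and how much of `bc` has been seen. Each combined state is a pair, one component from each; accept when both components accept.
With 10 states:
        a   b   c  
>  q0   q0  q1  q2 
   q1   q0  q1  q3 
   q2   q4  q1  q2 
 * q3   q5  q6  q3 
   q4   q7  q1  q2 
 * q5   q8  q6  q3 
 * q6   q6  q6  q3 
   q7   q7  q9  q7 
   q8   q8  q8  q8 
   q9   q7  q9  q8 
(> = start, * = accepting)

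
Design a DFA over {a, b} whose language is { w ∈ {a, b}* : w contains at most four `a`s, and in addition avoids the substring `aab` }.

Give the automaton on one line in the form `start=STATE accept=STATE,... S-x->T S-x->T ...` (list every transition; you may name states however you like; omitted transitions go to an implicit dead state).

Run two small machines in parallel and take their product. The first has 6 states tracking the count of `a`s, saturating at 5; the second has 4 states tracking partial matches of the forbidden pattern `aab`. A product state is a pair (one from each), accepting exactly when both do. After merging equivalent states the machine shrinks.
          a    b  
>* q0     q1   q0 
 * q1     q2   q3 
 * q2     q4   q5 
 * q3     q6   q3 
 * q4     q7   q5 
   q5     q5   q5 
 * q6     q4   q8 
 * q7     q5   q5 
 * q8     q9   q8 
 * q9     q7  q10 
 * q10   q11  q10 
 * q11    q5  q11 
(> = start, * = accepting)

start=q0 accept=q0,q1,q2,q3,q4,q6,q7,q8,q9,q10,q11 q0-a->q1 q0-b->q0 q1-a->q2 q1-b->q3 q2-a->q4 q2-b->q5 q3-a->q6 q3-b->q3 q4-a->q7 q4-b->q5 q5-a->q5 q5-b->q5 q6-a->q4 q6-b->q8 q7-a->q5 q7-b->q5 q8-a->q9 q8-b->q8 q9-a->q7 q9-b->q10 q10-a->q11 q10-b->q10 q11-a->q5 q11-b->q11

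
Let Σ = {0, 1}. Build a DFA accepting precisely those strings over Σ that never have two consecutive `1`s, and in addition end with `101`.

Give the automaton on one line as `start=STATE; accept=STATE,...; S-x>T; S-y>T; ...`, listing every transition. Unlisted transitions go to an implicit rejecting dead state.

Build one automaton per condition and run them in lockstep. One (3 states) tracks partial matches of the forbidden pattern `11`; the other (4 states) tracks how much of the suffix `101` has currently been matched. Each combined state is a pair, one component from each; accept when both components accept. After merging equivalent states the machine shrinks.
        0   1  
>  q0   q0  q1 
   q1   q2  q3 
   q2   q0  q4 
   q3   q3  q3 
 * q4   q2  q3 
(> = start, * = accepting)

start=q0; accept=q4; q0-0>q0; q0-1>q1; q1-0>q2; q1-1>q3; q2-0>q0; q2-1>q4; q3-0>q3; q3-1>q3; q4-0>q2; q4-1>q3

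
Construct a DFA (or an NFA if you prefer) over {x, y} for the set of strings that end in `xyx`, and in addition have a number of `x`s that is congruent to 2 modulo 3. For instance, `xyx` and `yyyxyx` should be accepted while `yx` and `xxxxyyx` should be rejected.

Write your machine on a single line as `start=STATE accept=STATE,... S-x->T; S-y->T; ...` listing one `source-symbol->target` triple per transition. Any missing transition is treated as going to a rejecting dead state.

start=q0; accept=q4; q0-x->q1; q0-y->q0; q1-x->q2; q1-y->q3; q2-x->q0; q2-y->q2; q3-x->q4; q3-y->q5; q4-x->q0; q4-y->q2; q5-x->q2; q5-y->q5

Run two small machines in parallel and take their product. The first has 4 states tracking how much of the suffix `xyx` has currently been matched; the second has 3 states tracking the count of `x`s modulo 3. A product state is a pair (one from each), accepting exactly when both do. After merging equivalent states the machine shrinks.
6 states suffice.
        x   y  
>  q0   q1  q0 
   q1   q2  q3 
   q2   q0  q2 
   q3   q4  q5 
 * q4   q0  q2 
   q5   q2  q5 
(> = start, * = accepting)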